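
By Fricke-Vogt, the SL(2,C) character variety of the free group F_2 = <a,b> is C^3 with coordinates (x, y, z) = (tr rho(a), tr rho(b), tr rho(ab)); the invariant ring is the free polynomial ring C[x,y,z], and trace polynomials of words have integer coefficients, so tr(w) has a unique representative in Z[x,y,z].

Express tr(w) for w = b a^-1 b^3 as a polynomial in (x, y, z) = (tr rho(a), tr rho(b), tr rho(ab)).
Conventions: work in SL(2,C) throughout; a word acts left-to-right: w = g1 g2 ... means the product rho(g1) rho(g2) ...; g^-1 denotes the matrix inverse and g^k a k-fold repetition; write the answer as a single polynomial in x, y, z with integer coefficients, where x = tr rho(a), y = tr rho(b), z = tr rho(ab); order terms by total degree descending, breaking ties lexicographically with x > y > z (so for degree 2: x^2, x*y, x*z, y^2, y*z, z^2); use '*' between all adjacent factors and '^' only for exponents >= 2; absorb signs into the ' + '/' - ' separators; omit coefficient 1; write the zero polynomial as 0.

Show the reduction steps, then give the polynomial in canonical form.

tr(b^2) = tr(b) * tr(b) - tr(1) = y^2 - 2
tr(b^3) = tr(b) * tr(b^2) - tr(b) = y^3 - 3*y
apply: tr(b^4) = tr(b) * tr(b^3) - tr(b^2) = y^4 - 4*y^2 + 2
apply: tr(a b^2) = tr(b) * tr(a b) - tr(a) = y*z - x
use: tr(a b^3) = tr(b) * tr(a b^2) - tr(a b) = y^2*z - x*y - z
apply: tr(b^4 a) = tr(b) * tr(a b^3) - tr(a b^2) = y^3*z - x*y^2 - 2*y*z + x
apply: tr(b a^-1 b^3) = tr(b^4) * tr(a) - tr(b^4 a) = x*y^4 - y^3*z - 3*x*y^2 + 2*y*z + x

x*y^4 - y^3*z - 3*x*y^2 + 2*y*z + x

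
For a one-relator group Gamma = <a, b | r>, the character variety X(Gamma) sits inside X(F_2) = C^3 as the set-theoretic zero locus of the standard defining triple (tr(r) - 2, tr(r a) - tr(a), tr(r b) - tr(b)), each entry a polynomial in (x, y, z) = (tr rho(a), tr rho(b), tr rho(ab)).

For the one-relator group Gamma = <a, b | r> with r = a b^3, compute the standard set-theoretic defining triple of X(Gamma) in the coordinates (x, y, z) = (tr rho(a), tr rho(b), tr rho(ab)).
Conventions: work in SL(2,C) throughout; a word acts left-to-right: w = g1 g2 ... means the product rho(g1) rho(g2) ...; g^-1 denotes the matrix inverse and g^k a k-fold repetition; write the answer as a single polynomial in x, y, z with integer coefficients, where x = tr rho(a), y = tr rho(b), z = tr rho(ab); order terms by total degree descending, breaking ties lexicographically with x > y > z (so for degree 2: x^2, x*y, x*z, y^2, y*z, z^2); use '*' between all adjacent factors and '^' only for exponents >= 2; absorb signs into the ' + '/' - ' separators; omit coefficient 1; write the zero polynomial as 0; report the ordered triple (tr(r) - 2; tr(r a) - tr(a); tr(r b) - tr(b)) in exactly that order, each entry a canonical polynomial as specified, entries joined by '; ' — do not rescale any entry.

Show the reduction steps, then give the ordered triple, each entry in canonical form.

y^2*z - x*y - z - 2; x*y^2*z - x^2*y - y^3 - x*z - x + 3*y; y^3*z - x*y^2 - 2*y*z + x - y

and tr(a b^2) = tr(b) tr(a b) - tr(a) = y*z - x
tr(a b^3) = tr(b) tr(a b^2) - tr(a b) = y^2*z - x*y - z
tr(b^2) = tr(b) tr(b) - tr(1)  (reduce the b square) = y^2 - 2
and tr(b a^2 b) = tr(a) tr(b^2 a) - tr(b^2)  (reduce the a square) = x*y*z - x^2 - y^2 + 2
tr(b a^2) = tr(a) tr(b a) - tr(b)  (reduce the a square) = x*z - y
and tr(a b^3 a) = tr(b) tr(b a^2 b) - tr(b a^2)  (reduce the b square) = x*y^2*z - x^2*y - y^3 - x*z + 3*y
next, tr(a b^4) = tr(b) tr(b^2 a b) - tr(b^2 a)   [square of b] = y^3*z - x*y^2 - 2*y*z + x
assemble the triple (tr(r) - 2; tr(r a) - x; tr(r b) - y)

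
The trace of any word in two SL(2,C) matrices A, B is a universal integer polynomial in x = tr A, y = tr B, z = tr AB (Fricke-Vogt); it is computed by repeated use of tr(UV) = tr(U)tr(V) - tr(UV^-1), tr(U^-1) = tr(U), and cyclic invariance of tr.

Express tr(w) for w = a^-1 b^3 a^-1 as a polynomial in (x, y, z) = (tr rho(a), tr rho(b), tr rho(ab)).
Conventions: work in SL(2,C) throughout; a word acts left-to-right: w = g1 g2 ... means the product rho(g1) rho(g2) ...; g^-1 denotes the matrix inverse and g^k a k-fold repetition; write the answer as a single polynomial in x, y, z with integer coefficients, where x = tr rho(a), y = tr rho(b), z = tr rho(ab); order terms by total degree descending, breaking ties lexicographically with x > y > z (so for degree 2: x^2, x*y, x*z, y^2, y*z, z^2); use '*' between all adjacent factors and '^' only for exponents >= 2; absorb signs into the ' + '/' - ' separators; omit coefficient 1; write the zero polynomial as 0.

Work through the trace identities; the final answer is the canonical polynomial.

trace(b^2) = trace(b) * trace(b) - trace(1)  (reduce the b square) = y^2 - 2
trace(b^3) = trace(b) * trace(b^2) - trace(b)  (reduce the b square) = y^3 - 3*y
apply: trace(a b^2) = trace(b) * trace(a b) - trace(a)  (reduce the b square) = y*z - x
use: trace(b^3 a) = trace(b) * trace(a b^2) - trace(a b)  (reduce the b square) = y^2*z - x*y - z
use: trace(b^3 a^-1) = trace(b^3) * trace(a) - trace(b^3 a)  (eliminate a^-1) = x*y^3 - y^2*z - 2*x*y + z
apply: trace(a^-1 b^3 a^-1) = trace(b^3 a^-1) * trace(a) - trace(b^3)  (eliminate a^-1) = x^2*y^3 - x*y^2*z - 2*x^2*y - y^3 + x*z + 3*y

x^2*y^3 - x*y^2*z - 2*x^2*y - y^3 + x*z + 3*y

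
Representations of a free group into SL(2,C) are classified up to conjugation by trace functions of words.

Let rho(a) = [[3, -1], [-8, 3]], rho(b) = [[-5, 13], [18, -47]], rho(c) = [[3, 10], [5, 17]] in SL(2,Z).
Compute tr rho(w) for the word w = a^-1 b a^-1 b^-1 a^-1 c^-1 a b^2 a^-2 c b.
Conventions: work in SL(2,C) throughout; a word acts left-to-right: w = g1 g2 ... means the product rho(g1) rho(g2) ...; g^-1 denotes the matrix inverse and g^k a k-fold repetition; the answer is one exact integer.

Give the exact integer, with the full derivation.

341664899259382

rho(a^-1) = [[3, 1], [8, 3]]
... * rho(b) = [[-5, 13], [18, -47]]  ->  [[3, -8], [14, -37]]
... * rho(a^-1) = [[3, 1], [8, 3]]  ->  [[-55, -21], [-254, -97]]
... * rho(b^-1) = [[-47, -13], [-18, -5]]  ->  [[2963, 820], [13684, 3787]]
... * rho(a^-1) = [[3, 1], [8, 3]]  ->  [[15449, 5423], [71348, 25045]]
... * rho(c^-1) = [[17, -10], [-5, 3]]  ->  [[235518, -138221], [1087691, -638345]]
... * rho(a) = [[3, -1], [-8, 3]]  ->  [[1812322, -650181], [8369833, -3002726]]
... * rho(b) = [[-5, 13], [18, -47]]  ->  [[-20764868, 54118693], [-95898233, 249935951]]
... * rho(b) = [[-5, 13], [18, -47]]  ->  [[1077960814, -2813521855], [4978338283, -12993666726]]
... * rho(a^-1) = [[3, 1], [8, 3]]  ->  [[-19274292398, -7362604751], [-89014318959, -34002661895]]
... * rho(a^-1) = [[3, 1], [8, 3]]  ->  [[-116723715202, -41362106651], [-539064252037, -191022304644]]
... * rho(c) = [[3, 10], [5, 17]]  ->  [[-556981678861, -1870392965087], [-2572304279331, -8638021699318]]
... * rho(b) = [[-5, 13], [18, -47]]  ->  [[-30882164977261, 80667707533896], [-142622869191069, 372547064236643]]
tr = -30882164977261 + 372547064236643 = 341664899259382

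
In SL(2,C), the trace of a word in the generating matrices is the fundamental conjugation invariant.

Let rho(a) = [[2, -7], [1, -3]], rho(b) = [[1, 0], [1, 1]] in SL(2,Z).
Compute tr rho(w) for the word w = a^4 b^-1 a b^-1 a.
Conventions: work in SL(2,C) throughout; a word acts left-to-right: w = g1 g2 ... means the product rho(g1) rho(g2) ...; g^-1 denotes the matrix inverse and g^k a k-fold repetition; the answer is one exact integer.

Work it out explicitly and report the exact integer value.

-47

rho(a) = [[2, -7], [1, -3]]
... * rho(a) = [[2, -7], [1, -3]]  ->  [[-3, 7], [-1, 2]]
... * rho(a) = [[2, -7], [1, -3]]  ->  [[1, 0], [0, 1]]
... * rho(a) = [[2, -7], [1, -3]]  ->  [[2, -7], [1, -3]]
... * rho(b^-1) = [[1, 0], [-1, 1]]  ->  [[9, -7], [4, -3]]
... * rho(a) = [[2, -7], [1, -3]]  ->  [[11, -42], [5, -19]]
... * rho(b^-1) = [[1, 0], [-1, 1]]  ->  [[53, -42], [24, -19]]
... * rho(a) = [[2, -7], [1, -3]]  ->  [[64, -245], [29, -111]]
tr = 64 + -111 = -47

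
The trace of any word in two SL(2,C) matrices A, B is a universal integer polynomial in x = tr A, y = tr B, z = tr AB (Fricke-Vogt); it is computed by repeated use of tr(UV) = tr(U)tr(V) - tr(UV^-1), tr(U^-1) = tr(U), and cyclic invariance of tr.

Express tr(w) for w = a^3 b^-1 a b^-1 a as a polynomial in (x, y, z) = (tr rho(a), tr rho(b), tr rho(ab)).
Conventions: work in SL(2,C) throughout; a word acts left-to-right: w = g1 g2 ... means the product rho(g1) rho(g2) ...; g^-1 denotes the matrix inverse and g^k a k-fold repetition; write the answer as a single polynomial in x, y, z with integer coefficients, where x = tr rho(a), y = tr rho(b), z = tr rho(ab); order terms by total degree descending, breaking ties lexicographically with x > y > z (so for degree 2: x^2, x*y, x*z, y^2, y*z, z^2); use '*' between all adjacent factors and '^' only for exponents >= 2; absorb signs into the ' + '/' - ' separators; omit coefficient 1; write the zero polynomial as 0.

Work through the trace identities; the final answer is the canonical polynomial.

x^5*y^2 - 2*x^4*y*z - 3*x^3*y^2 + x^3*z^2 + 5*x^2*y*z - x^3 + x*y^2 - 2*x*z^2 - y*z + 3*x

next, trace(a^2) = trace(a) * trace(a) - trace(1) = x^2 - 2
next, trace(a^3) = trace(a) * trace(a^2) - trace(a) = x^3 - 3*x
and trace(a^4) = trace(a) * trace(a^3) - trace(a^2) = x^4 - 4*x^2 + 2
trace(a^5) = trace(a) * trace(a^4) - trace(a^3) = x^5 - 5*x^3 + 5*x
and trace(b a^2) = trace(a) * trace(b a) - trace(b) = x*z - y
trace(a^2 b a) = trace(a) * trace(b a^2) - trace(b a) = x^2*z - x*y - z
trace(b a^4) = trace(a) * trace(a^2 b a) - trace(a^2 b) = x^3*z - x^2*y - 2*x*z + y
trace(a^5 b) = trace(a) * trace(b a^4) - trace(b a^3) = x^4*z - x^3*y - 3*x^2*z + 2*x*y + z
and trace(a b^-1 a^4) = trace(a^5) * trace(b) - trace(a^5 b) = x^5*y - x^4*z - 4*x^3*y + 3*x^2*z + 3*x*y - z
trace(b a b a) = trace(a b) * trace(a b) - trace(1) = z^2 - 2
trace(b a b) = trace(b) * trace(a b) - trace(a) = y*z - x
next, trace(a b a b a) = trace(a) * trace(b a b a) - trace(b a b) = x*z^2 - y*z - x
and trace(b a b a^3) = trace(a) * trace(a b a b a) - trace(a b a b) = x^2*z^2 - x*y*z - x^2 - z^2 + 2
trace(a^4 b a b) = trace(a) * trace(b a b a^3) - trace(b a b a^2) = x^3*z^2 - x^2*y*z - x^3 - 2*x*z^2 + y*z + 3*x
next, trace(a b^-1 a^4 b) = trace(a^4 b a) * trace(b) - trace(a^4 b a b) = x^4*y*z - x^3*y^2 - x^3*z^2 - 2*x^2*y*z + x^3 + 2*x*y^2 + 2*x*z^2 - 3*x
trace(a^3 b^-1 a b^-1 a) = trace(a b^-1 a^4) * trace(b) - trace(a b^-1 a^4 b) = x^5*y^2 - 2*x^4*y*z - 3*x^3*y^2 + x^3*z^2 + 5*x^2*y*z - x^3 + x*y^2 - 2*x*z^2 - y*z + 3*x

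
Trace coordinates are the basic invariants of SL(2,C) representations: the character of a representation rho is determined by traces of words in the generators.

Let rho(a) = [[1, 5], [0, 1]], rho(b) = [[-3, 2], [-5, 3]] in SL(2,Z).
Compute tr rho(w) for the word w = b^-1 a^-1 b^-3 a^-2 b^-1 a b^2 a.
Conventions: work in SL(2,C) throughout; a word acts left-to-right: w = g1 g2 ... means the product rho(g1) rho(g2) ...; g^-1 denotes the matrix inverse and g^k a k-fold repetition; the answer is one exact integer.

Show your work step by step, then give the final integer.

rho(b^-1) = [[3, -2], [5, -3]]
... * rho(a^-1) = [[1, -5], [0, 1]]  ->  [[3, -17], [5, -28]]
... * rho(b^-1) = [[3, -2], [5, -3]]  ->  [[-76, 45], [-125, 74]]
... * rho(b^-1) = [[3, -2], [5, -3]]  ->  [[-3, 17], [-5, 28]]
... * rho(b^-1) = [[3, -2], [5, -3]]  ->  [[76, -45], [125, -74]]
... * rho(a^-1) = [[1, -5], [0, 1]]  ->  [[76, -425], [125, -699]]
... * rho(a^-1) = [[1, -5], [0, 1]]  ->  [[76, -805], [125, -1324]]
... * rho(b^-1) = [[3, -2], [5, -3]]  ->  [[-3797, 2263], [-6245, 3722]]
... * rho(a) = [[1, 5], [0, 1]]  ->  [[-3797, -16722], [-6245, -27503]]
... * rho(b) = [[-3, 2], [-5, 3]]  ->  [[95001, -57760], [156250, -94999]]
... * rho(b) = [[-3, 2], [-5, 3]]  ->  [[3797, 16722], [6245, 27503]]
... * rho(a) = [[1, 5], [0, 1]]  ->  [[3797, 35707], [6245, 58728]]
tr = 3797 + 58728 = 62525

62525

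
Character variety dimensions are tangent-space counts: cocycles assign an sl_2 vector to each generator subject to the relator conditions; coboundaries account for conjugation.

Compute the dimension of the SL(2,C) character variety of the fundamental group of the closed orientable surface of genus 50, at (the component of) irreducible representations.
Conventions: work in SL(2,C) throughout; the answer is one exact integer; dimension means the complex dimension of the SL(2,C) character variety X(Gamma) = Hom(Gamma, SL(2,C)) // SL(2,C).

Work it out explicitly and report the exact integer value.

The genus-50 surface group: 2g = 100 generators, one relator prod [a_i, b_i].
A cocycle assigns one sl_2 vector per generator subject to the relator condition d_2(z) = 0: dim of the unconstrained space is 3*2g = 300.
H^2 = coker(d_2) is dual to H^0 = 0 at irreducible rho (Poincare duality), so d_2 is onto: dim Z^1 = 297.
dim B^1 = 3 (coboundaries, injective at irreducible rho).
Hence dim X = 297 - 3 = 294.

294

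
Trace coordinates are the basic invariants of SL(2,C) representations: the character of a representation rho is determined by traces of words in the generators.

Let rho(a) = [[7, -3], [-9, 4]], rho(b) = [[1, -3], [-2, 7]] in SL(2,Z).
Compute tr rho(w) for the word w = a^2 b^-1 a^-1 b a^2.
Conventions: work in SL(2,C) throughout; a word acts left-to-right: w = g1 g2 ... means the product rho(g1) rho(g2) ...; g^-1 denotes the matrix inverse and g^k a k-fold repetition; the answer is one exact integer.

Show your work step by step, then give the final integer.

-1542013

rho(a) = [[7, -3], [-9, 4]]
... * rho(a) = [[7, -3], [-9, 4]]  ->  [[76, -33], [-99, 43]]
... * rho(b^-1) = [[7, 3], [2, 1]]  ->  [[466, 195], [-607, -254]]
... * rho(a^-1) = [[4, 3], [9, 7]]  ->  [[3619, 2763], [-4714, -3599]]
... * rho(b) = [[1, -3], [-2, 7]]  ->  [[-1907, 8484], [2484, -11051]]
... * rho(a) = [[7, -3], [-9, 4]]  ->  [[-89705, 39657], [116847, -51656]]
... * rho(a) = [[7, -3], [-9, 4]]  ->  [[-984848, 427743], [1282833, -557165]]
tr = -984848 + -557165 = -1542013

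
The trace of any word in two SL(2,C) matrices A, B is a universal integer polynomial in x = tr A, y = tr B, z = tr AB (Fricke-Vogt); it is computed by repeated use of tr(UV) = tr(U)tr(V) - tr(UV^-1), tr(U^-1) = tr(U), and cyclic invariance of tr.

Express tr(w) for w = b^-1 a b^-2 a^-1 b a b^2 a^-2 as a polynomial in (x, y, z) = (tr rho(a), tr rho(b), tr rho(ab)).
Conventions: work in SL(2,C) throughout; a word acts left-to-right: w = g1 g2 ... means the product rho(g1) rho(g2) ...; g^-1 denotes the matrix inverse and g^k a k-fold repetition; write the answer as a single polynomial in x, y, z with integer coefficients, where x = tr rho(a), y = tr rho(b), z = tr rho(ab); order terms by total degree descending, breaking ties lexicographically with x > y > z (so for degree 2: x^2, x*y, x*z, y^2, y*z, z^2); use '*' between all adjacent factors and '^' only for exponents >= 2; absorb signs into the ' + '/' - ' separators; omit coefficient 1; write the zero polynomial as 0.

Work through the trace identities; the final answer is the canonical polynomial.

x^3*y^4*z^2 - 2*x^4*y^3*z - x^2*y^5*z - 2*x^2*y^3*z^3 + x^5*y^2 + x^3*y^4 + 2*x^3*y^2*z^2 + x*y^4*z^2 + x*y^2*z^4 + 4*x^2*y^3*z - 4*x^3*y^2 - 3*x*y^2*z^2 - x^2*y*z - y^3*z - y*z^3 + 4*y*z + x

next, tr(b^2) = tr(b) * tr(b) - tr(1) = y^2 - 2
and tr(a b a b) = tr(b a) * tr(b a) - tr(1)   [split at repeated b] = z^2 - 2
next, tr(a b a) = tr(a) * tr(b a) - tr(b) = x*z - y
and tr(b a b^2 a) = tr(b) * tr(a b a b) - tr(a b a) = y*z^2 - x*z - y
next, tr(a b^2) = tr(b) * tr(a b) - tr(a) = y*z - x
next, tr(b a b^2) = tr(b) * tr(a b^2) - tr(a b) = y^2*z - x*y - z
and tr(a b a b^2 a) = tr(a) * tr(b a b^2 a) - tr(b a b^2) = x*y*z^2 - x^2*z - y^2*z + z
tr(a b a b a b) = tr(b a) * tr(b a b a) - tr(b^-1 a^-1)   [split at repeated b] = z^3 - 3*z
tr(a b a b a) = tr(a) * tr(b a b a) - tr(b a b) = x*z^2 - y*z - x
next, tr(a b a b^2 a b) = tr(b) * tr(a b a b a b) - tr(a b a b a) = y*z^3 - x*z^2 - 2*y*z + x
and tr(b^-1 a b a b^2 a) = tr(a b a b^2 a) * tr(b) - tr(a b a b^2 a b) = x*y^2*z^2 - x^2*y*z - y^3*z - y*z^3 + x*z^2 + 3*y*z - x
tr(b a b^2 a^-1 b^-1 a) = tr(b^-1 a b a b^2) * tr(a) - tr(b^-1 a b a b^2 a) = -x*y^2*z^2 + x^2*y*z + y^3*z + y*z^3 - 3*y*z - x
next, tr(b^-1 a^-1 b a b^2 a^-1) = tr(b a b^2 a^-1 b^-1) * tr(a) - tr(b a b^2 a^-1 b^-1 a) = x*y^2*z^2 - x^2*y*z - y^3*z - y*z^3 + x*y^2 + 3*y*z - x
next, tr(a^2 b^2) = tr(a) * tr(b^2 a) - tr(b^2) = x*y*z - x^2 - y^2 + 2
and tr(b a^2 b^2) = tr(b) * tr(a^2 b^2) - tr(a^2 b) = x*y^2*z - x^2*y - y^3 - x*z + 3*y
next, tr(a b a^2) = tr(a) * tr(a b a) - tr(a b) = x^2*z - x*y - z
and tr(b a^2 b^2 a) = tr(b) * tr(a b a^2 b) - tr(a b a^2) = x*y*z^2 - x^2*z - y^2*z + z
tr(b a^2 b^2 a^-1) = tr(b a^2 b^2) * tr(a) - tr(b a^2 b^2 a) = x^2*y^2*z - x^3*y - x*y^3 - x*y*z^2 + y^2*z + 3*x*y - z
and tr(a b^2 a^-2 b a) = tr(b a^2 b^2 a^-1) * tr(a) - tr(b a^2 b^2) = x^3*y^2*z - x^4*y - x^2*y^3 - x^2*y*z^2 + 4*x^2*y + y^3 - 3*y
and tr(b a b^3 a) = tr(b) * tr(b a b a b) - tr(b a b a) = y^2*z^2 - x*y*z - y^2 - z^2 + 2
and tr(b a b^3) = tr(b) * tr(b a b^2) - tr(b a b) = y^3*z - x*y^2 - 2*y*z + x
tr(b a^2 b a b^2) = tr(a) * tr(b a b^3 a) - tr(b a b^3) = x*y^2*z^2 - x^2*y*z - y^3*z - x*z^2 + 2*y*z + x
tr(b a b^2 a b) = tr(b) * tr(a b^2 a b) - tr(a b^2 a) = y^2*z^2 - 2*x*y*z + x^2 - 2
and tr(b a^2 b a b^2 a) = tr(a) * tr(b a b^2 a b a) - tr(b a b^2 a b) = x*y*z^3 - x^2*z^2 - y^2*z^2 + 2
next, tr(a b a b^2 a^-1 b a) = tr(b a^2 b a b^2) * tr(a) - tr(b a^2 b a b^2 a) = x^2*y^2*z^2 - x^3*y*z - x*y^3*z - x*y*z^3 + y^2*z^2 + 2*x*y*z + x^2 - 2
tr(b a b a b a b^2) = tr(b) * tr(a b a b a b^2) - tr(a b a b a b) = y^2*z^3 - x*y*z^2 - 2*y^2*z - z^3 + x*y + 3*z
tr(a b a b a b a b) = tr(b a b a) * tr(b a b a) - tr(1)   [split at repeated b] = z^4 - 4*z^2 + 2
tr(a b a b a b a) = tr(a) * tr(b a b a b a) - tr(b a b a b) = x*z^3 - y*z^2 - 2*x*z + y
next, tr(b a b a b a b^2 a) = tr(b) * tr(a b a b a b a b) - tr(a b a b a b a) = y*z^4 - x*z^3 - 3*y*z^2 + 2*x*z + y
tr(a b a b^2 a^-1 b a b) = tr(b a b a b a b^2) * tr(a) - tr(b a b a b a b^2 a) = x*y^2*z^3 - x^2*y*z^2 - y*z^4 - 2*x*y^2*z + x^2*y + 3*y*z^2 + x*z - y
next, tr(a^-1 b a b^-1 a b a b^2) = tr(a b a b^2 a^-1 b a) * tr(b) - tr(a b a b^2 a^-1 b a b) = x^2*y^3*z^2 - x^3*y^2*z - x*y^4*z - 2*x*y^2*z^3 + x^2*y*z^2 + y^3*z^2 + y*z^4 + 4*x*y^2*z - 3*y*z^2 - x*z - y
next, tr(b a b^-1 a b a b^2) = tr(a b a b^3 a) * tr(b) - tr(a b a b^3 a b) = x*y^3*z^2 - x^2*y^2*z - y^4*z - y^2*z^3 + 4*y^2*z + z^3 - 3*z
tr(b a b^2 a^-2 b a b^-1 a) = tr(a^-1 b a b^-1 a b a b^2) * tr(a) - tr(a^-1 b a b^-1 a b a b^2 a) = x^3*y^3*z^2 - x^4*y^2*z - x^2*y^4*z - 2*x^2*y^2*z^3 + x^3*y*z^2 + x*y*z^4 + 5*x^2*y^2*z + y^4*z + y^2*z^3 - 3*x*y*z^2 - x^2*z - 4*y^2*z - z^3 - x*y + 3*z
next, tr(a b^-1 a^-1 b a b^2 a^-2 b) = tr(b a b^2 a^-2 b a b^-1) * tr(a) - tr(b a b^2 a^-2 b a b^-1 a) = -x^3*y^3*z^2 + 2*x^4*y^2*z + x^2*y^4*z + 2*x^2*y^2*z^3 - x^5*y - x^3*y^3 - 2*x^3*y*z^2 - x*y*z^4 - 5*x^2*y^2*z - y^4*z - y^2*z^3 + 4*x^3*y + x*y^3 + 3*x*y*z^2 + x^2*z + 4*y^2*z + z^3 - 2*x*y - 3*z
tr(a^-1 b a b^2 a^-2 b^-1 a b^-1) = tr(a b^-1 a^-1 b a b^2 a^-2) * tr(b) - tr(a b^-1 a^-1 b a b^2 a^-2 b) = x^3*y^3*z^2 - 2*x^4*y^2*z - x^2*y^4*z - 2*x^2*y^2*z^3 + x^5*y + x^3*y^3 + 2*x^3*y*z^2 + x*y^3*z^2 + x*y*z^4 + 4*x^2*y^2*z - 4*x^3*y - 3*x*y*z^2 - x^2*z - y^2*z - z^3 + x*y + 3*z
tr(b^2 a^-1) = tr(b^2) * tr(a) - tr(b^2 a) = x*y^2 - y*z - x
and tr(b^-1 a b^-2 a^-1 b a b^2 a^-2) = tr(a^-1 b a b^2 a^-2 b^-1 a b^-1) * tr(b) - tr(a^-1 b a b^2 a^-2 b^-1 a) = x^3*y^4*z^2 - 2*x^4*y^3*z - x^2*y^5*z - 2*x^2*y^3*z^3 + x^5*y^2 + x^3*y^4 + 2*x^3*y^2*z^2 + x*y^4*z^2 + x*y^2*z^4 + 4*x^2*y^3*z - 4*x^3*y^2 - 3*x*y^2*z^2 - x^2*y*z - y^3*z - y*z^3 + 4*y*z + x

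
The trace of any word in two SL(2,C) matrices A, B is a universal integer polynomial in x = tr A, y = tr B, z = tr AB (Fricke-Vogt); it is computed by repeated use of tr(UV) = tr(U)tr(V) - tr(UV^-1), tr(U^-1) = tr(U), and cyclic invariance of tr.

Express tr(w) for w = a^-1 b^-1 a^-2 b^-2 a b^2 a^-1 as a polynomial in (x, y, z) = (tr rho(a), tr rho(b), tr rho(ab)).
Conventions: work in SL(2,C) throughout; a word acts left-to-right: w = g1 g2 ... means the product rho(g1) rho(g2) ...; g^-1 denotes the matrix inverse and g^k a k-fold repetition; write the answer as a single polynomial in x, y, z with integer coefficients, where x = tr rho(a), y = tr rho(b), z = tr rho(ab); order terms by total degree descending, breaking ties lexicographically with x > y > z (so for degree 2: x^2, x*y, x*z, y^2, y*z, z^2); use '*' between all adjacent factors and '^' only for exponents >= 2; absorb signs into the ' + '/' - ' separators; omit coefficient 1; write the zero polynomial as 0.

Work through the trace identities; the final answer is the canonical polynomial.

and trace(b^2) = trace(b) * trace(b) - trace(1)   [square of b] = y^2 - 2
trace(b^2 a) = trace(b) * trace(a b) - trace(a)   [square of b] = y*z - x
and trace(b^2 a^-1) = trace(b^2) * trace(a) - trace(b^2 a)   [inverse elimination on a] = x*y^2 - y*z - x
trace(b a b^2) = trace(b) * trace(a b^2) - trace(a b)   [square of b] = y^2*z - x*y - z
trace(a b a b) = trace(b a) * trace(b a) - trace(1)   [split at a repeated b] = z^2 - 2
next, trace(a b a) = trace(a) * trace(b a) - trace(b)   [square of a] = x*z - y
next, trace(b a b^2 a) = trace(b) * trace(a b a b) - trace(a b a)   [square of b] = y*z^2 - x*z - y
trace(a^-1 b a b^2) = trace(b a b^2) * trace(a) - trace(b a b^2 a)   [inverse elimination on a] = x*y^2*z - x^2*y - y*z^2 + y
and trace(a b^2 a^-2 b) = trace(a^-1 b a b^2) * trace(a) - trace(a^-1 b a b^2 a)   [inverse elimination on a] = x^2*y^2*z - x^3*y - x*y*z^2 - y^2*z + 2*x*y + z
and trace(a^-1 b^-1 a b^2 a^-1) = trace(a b^2 a^-2) * trace(b) - trace(a b^2 a^-2 b)   [inverse elimination on b] = -x^2*y^2*z + x^3*y + x*y^3 + x*y*z^2 - 3*x*y - z
and trace(b^3) = trace(b) * trace(b^2) - trace(b)   [square of b] = y^3 - 3*y
and trace(b^2 a^-1 b) = trace(b^3) * trace(a) - trace(b^3 a)   [inverse elimination on a] = x*y^3 - y^2*z - 2*x*y + z
next, trace(b a b^3) = trace(b) * trace(b^2 a b) - trace(b^2 a)   [square of b] = y^3*z - x*y^2 - 2*y*z + x
next, trace(b a b^3 a) = trace(b) * trace(a b a b^2) - trace(a b a b)   [square of b] = y^2*z^2 - x*y*z - y^2 - z^2 + 2
trace(b a^-1 b a b^2) = trace(b a b^3) * trace(a) - trace(b a b^3 a)   [inverse elimination on a] = x*y^3*z - x^2*y^2 - y^2*z^2 - x*y*z + x^2 + y^2 + z^2 - 2
next, trace(a b^2 a) = trace(a) * trace(b^2 a) - trace(b^2)   [square of a] = x*y*z - x^2 - y^2 + 2
trace(b a b^2 a b) = trace(b) * trace(a b^2 a b) - trace(a b^2 a)   [square of b] = y^2*z^2 - 2*x*y*z + x^2 - 2
trace(a b a b a b) = trace(b a) * trace(b a b a) - trace(b^-1 a^-1)   [split at a repeated b] = z^3 - 3*z
trace(a b a b a) = trace(a) * trace(b a b a) - trace(b a b)   [square of a] = x*z^2 - y*z - x
trace(b a b^2 a b a) = trace(b) * trace(a b a b a b) - trace(a b a b a)   [square of b] = y*z^3 - x*z^2 - 2*y*z + x
trace(b a^-1 b a b^2 a) = trace(b a b^2 a b) * trace(a) - trace(b a b^2 a b a)   [inverse elimination on a] = x*y^2*z^2 - 2*x^2*y*z - y*z^3 + x^3 + x*z^2 + 2*y*z - 3*x
trace(a b^2 a^-1 b a^-1 b) = trace(b a^-1 b a b^2) * trace(a) - trace(b a^-1 b a b^2 a)   [inverse elimination on a] = x^2*y^3*z - x^3*y^2 - 2*x*y^2*z^2 + x^2*y*z + y*z^3 + x*y^2 - 2*y*z + x
next, trace(a^-1 b^-1 a b^2 a^-1 b) = trace(a b^2 a^-1 b a^-1) * trace(b) - trace(a b^2 a^-1 b a^-1 b)   [inverse elimination on b] = -x^2*y^3*z + x^3*y^2 + x*y^4 + 2*x*y^2*z^2 - x^2*y*z - y^3*z - y*z^3 - 3*x*y^2 + 3*y*z - x
and trace(a^-1 b^-1 a b^2 a^-1 b^-1) = trace(a^-1 b^-1 a b^2 a^-1) * trace(b) - trace(a^-1 b^-1 a b^2 a^-1 b)   [inverse elimination on b] = -x*y^2*z^2 + x^2*y*z + y^3*z + y*z^3 - 4*y*z + x
and trace(a b^2 a b^-1) = trace(a b^2 a) * trace(b) - trace(a b^2 a b)   [inverse elimination on b] = x*y^2*z - x^2*y - y^3 - y*z^2 + x*z + 3*y
trace(b^-2 a b^2 a) = trace(a b^2 a b^-1) * trace(b) - trace(a b^2 a)   [inverse elimination on b] = x*y^3*z - x^2*y^2 - y^4 - y^2*z^2 + x^2 + 4*y^2 - 2
and trace(b^-1 a b^2 a^-1 b^-1) = trace(b^-2 a b^2) * trace(a) - trace(b^-2 a b^2 a)   [inverse elimination on a] = -x*y^3*z + x^2*y^2 + y^4 + y^2*z^2 - 4*y^2 + 2
trace(a b^2 a^-1 b^-1 a^-2 b^-1) = trace(a^-1 b^-1 a b^2 a^-1 b^-1) * trace(a) - trace(a^-1 b^-1 a b^2 a^-1 b^-1 a)   [inverse elimination on a] = -x^2*y^2*z^2 + x^3*y*z + 2*x*y^3*z + x*y*z^3 - x^2*y^2 - y^4 - y^2*z^2 - 4*x*y*z + x^2 + 4*y^2 - 2
trace(a^-1 b^2 a^-1) = trace(b^2 a^-1) * trace(a) - trace(b^2)   [inverse elimination on a] = x^2*y^2 - x*y*z - x^2 - y^2 + 2
trace(a^-1 b^2 a^-1 b) = trace(b^2 a^-1 b) * trace(a) - trace(b^2 a^-1 b a)   [inverse elimination on a] = x^2*y^3 - 2*x*y^2*z - x^2*y + y*z^2 + x*z - y
next, trace(b^2 a^-1 b^-1 a^-1) = trace(a^-1 b^2 a^-1) * trace(b) - trace(a^-1 b^2 a^-1 b)   [inverse elimination on b] = x*y^2*z - y^3 - y*z^2 - x*z + 3*y
and trace(b^-1 a^-2 b^-2 a b^2 a^-1) = trace(a b^2 a^-1 b^-1 a^-2 b^-1) * trace(b) - trace(a b^2 a^-1 b^-1 a^-2)   [inverse elimination on b] = -x^2*y^3*z^2 + x^3*y^2*z + 2*x*y^4*z + x*y^2*z^3 - x^2*y^3 - y^5 - y^3*z^2 - 5*x*y^2*z + x^2*y + 5*y^3 + y*z^2 + x*z - 5*y
trace(b^-1 a) = trace(a) * trace(b) - trace(a b)   [inverse elimination on b] = x*y - z
and trace(a^-1 b^-2 a b) = trace(b^-2 a b) * trace(a) - trace(b^-2 a b a)   [inverse elimination on a] = -x*y^2*z + x^2*y + y^3 + y*z^2 - 3*y
next, trace(a^-2 b^-2 a b) = trace(a^-1 b^-2 a b) * trace(a) - trace(a^-1 b^-2 a b a)   [inverse elimination on a] = -x^2*y^2*z + x^3*y + x*y^3 + x*y*z^2 - 4*x*y + z
next, trace(a^-1 b^-1 a^-2 b^-2 a b^2 a^-1) = trace(b^-1 a^-2 b^-2 a b^2 a^-1) * trace(a) - trace(b^-1 a^-2 b^-2 a b^2)   [inverse elimination on a] = -x^3*y^3*z^2 + x^4*y^2*z + 2*x^2*y^4*z + x^2*y^2*z^3 - x^3*y^3 - x*y^5 - x*y^3*z^2 - 4*x^2*y^2*z + 4*x*y^3 + x^2*z - x*y - z

-x^3*y^3*z^2 + x^4*y^2*z + 2*x^2*y^4*z + x^2*y^2*z^3 - x^3*y^3 - x*y^5 - x*y^3*z^2 - 4*x^2*y^2*z + 4*x*y^3 + x^2*z - x*y - z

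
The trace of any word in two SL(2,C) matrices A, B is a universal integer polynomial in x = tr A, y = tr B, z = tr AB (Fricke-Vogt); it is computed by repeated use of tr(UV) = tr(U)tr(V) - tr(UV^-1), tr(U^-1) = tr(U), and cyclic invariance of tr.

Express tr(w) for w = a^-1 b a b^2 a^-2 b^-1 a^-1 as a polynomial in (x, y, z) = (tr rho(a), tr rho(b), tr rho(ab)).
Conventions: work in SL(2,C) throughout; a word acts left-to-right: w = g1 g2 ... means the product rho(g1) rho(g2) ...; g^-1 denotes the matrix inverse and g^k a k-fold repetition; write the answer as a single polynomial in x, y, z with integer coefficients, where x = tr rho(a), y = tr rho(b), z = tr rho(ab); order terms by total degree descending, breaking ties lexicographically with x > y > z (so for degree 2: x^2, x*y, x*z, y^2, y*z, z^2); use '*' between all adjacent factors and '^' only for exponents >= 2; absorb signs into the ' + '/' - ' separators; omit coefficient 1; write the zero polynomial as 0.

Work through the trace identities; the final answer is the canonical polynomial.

tr(b^2) = tr(b)*tr(b) - tr(1)   [square of b] = y^2 - 2
tr(a b a b) = tr(b a)*tr(b a) - tr(1)   [split at a repeated b] = z^2 - 2
tr(b a b) = tr(b)*tr(a b) - tr(a)   [square of b] = y*z - x
and tr(a^2 b a b) = tr(a)*tr(b a b a) - tr(b a b)   [square of a] = x*z^2 - y*z - x
next, tr(a b a) = tr(a)*tr(b a) - tr(b)   [square of a] = x*z - y
next, tr(a^2 b a) = tr(a)*tr(a b a) - tr(a b)   [square of a] = x^2*z - x*y - z
and tr(a b a b^2 a) = tr(b)*tr(a^2 b a b) - tr(a^2 b a)   [square of b] = x*y*z^2 - x^2*z - y^2*z + z
tr(a b a b a b) = tr(b a)*tr(b a b a) - tr(b^-1 a^-1)   [split at a repeated b] = z^3 - 3*z
tr(a b a b^2 a b) = tr(b)*tr(a b a b a b) - tr(a b a b a)   [square of b] = y*z^3 - x*z^2 - 2*y*z + x
and tr(b^-1 a b a b^2 a) = tr(a b a b^2 a)*tr(b) - tr(a b a b^2 a b)   [inverse elimination on b] = x*y^2*z^2 - x^2*y*z - y^3*z - y*z^3 + x*z^2 + 3*y*z - x
and tr(b a b^2 a^-1 b^-1 a) = tr(b^-1 a b a b^2)*tr(a) - tr(b^-1 a b a b^2 a)   [inverse elimination on a] = -x*y^2*z^2 + x^2*y*z + y^3*z + y*z^3 - 3*y*z - x
and tr(a^-1 b^-1 a^-1 b a b^2) = tr(b a b^2 a^-1 b^-1)*tr(a) - tr(b a b^2 a^-1 b^-1 a)   [inverse elimination on a] = x*y^2*z^2 - x^2*y*z - y^3*z - y*z^3 + x*y^2 + 3*y*z - x
next, tr(a^-1 b a b) = tr(b a b)*tr(a) - tr(b a b a)   [inverse elimination on a] = x*y*z - x^2 - z^2 + 2
and tr(a^-1 b a b^2 a^-2 b^-1) = tr(a^-1 b^-1 a^-1 b a b^2)*tr(a) - tr(a^-1 b^-1 a^-1 b a b^2 a)   [inverse elimination on a] = x^2*y^2*z^2 - x^3*y*z - x*y^3*z - x*y*z^3 + x^2*y^2 + 2*x*y*z + z^2 - 2
and tr(b^2 a^-1) = tr(b^2)*tr(a) - tr(b^2 a)   [inverse elimination on a] = x*y^2 - y*z - x
next, tr(a^-1 b a b^2 a^-2 b^-1 a^-1) = tr(a^-1 b a b^2 a^-2 b^-1)*tr(a) - tr(a^-1 b a b^2 a^-2 b^-1 a)   [inverse elimination on a] = x^3*y^2*z^2 - x^4*y*z - x^2*y^3*z - x^2*y*z^3 + x^3*y^2 + 2*x^2*y*z - x*y^2 + x*z^2 + y*z - x

x^3*y^2*z^2 - x^4*y*z - x^2*y^3*z - x^2*y*z^3 + x^3*y^2 + 2*x^2*y*z - x*y^2 + x*z^2 + y*z - x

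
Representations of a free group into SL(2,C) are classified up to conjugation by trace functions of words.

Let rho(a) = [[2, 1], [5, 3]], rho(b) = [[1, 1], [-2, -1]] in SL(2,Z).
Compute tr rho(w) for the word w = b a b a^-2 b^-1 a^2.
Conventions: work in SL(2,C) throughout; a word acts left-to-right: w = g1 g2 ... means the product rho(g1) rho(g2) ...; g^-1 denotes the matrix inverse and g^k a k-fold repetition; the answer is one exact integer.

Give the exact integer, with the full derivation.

1252

rho(b) = [[1, 1], [-2, -1]]
... * rho(a) = [[2, 1], [5, 3]]  ->  [[7, 4], [-9, -5]]
... * rho(b) = [[1, 1], [-2, -1]]  ->  [[-1, 3], [1, -4]]
... * rho(a^-1) = [[3, -1], [-5, 2]]  ->  [[-18, 7], [23, -9]]
... * rho(a^-1) = [[3, -1], [-5, 2]]  ->  [[-89, 32], [114, -41]]
... * rho(b^-1) = [[-1, -1], [2, 1]]  ->  [[153, 121], [-196, -155]]
... * rho(a) = [[2, 1], [5, 3]]  ->  [[911, 516], [-1167, -661]]
... * rho(a) = [[2, 1], [5, 3]]  ->  [[4402, 2459], [-5639, -3150]]
tr = 4402 + -3150 = 1252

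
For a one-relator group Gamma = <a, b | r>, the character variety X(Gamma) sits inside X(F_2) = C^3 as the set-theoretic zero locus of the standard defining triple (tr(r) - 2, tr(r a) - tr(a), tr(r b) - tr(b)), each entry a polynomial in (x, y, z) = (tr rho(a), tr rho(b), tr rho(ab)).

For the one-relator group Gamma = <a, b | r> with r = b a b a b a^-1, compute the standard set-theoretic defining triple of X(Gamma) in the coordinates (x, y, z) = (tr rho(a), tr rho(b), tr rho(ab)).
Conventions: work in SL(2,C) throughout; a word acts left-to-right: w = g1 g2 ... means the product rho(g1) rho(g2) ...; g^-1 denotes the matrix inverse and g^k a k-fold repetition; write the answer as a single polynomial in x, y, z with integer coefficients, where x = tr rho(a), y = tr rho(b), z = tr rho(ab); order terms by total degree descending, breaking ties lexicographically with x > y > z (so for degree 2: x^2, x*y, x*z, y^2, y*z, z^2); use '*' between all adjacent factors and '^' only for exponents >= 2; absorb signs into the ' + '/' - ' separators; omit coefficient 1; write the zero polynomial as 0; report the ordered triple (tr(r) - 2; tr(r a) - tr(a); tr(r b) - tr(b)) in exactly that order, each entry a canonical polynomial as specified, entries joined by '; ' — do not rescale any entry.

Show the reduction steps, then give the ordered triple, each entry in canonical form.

tr(a b a b) = tr(a b)*tr(a b) - tr(1)   [split at repeated a] = z^2 - 2
tr(a b a) = tr(a)*tr(b a) - tr(b) = x*z - y
use: tr(b a b a b) = tr(b)*tr(a b a b) - tr(a b a) = y*z^2 - x*z - y
tr(b a b a b a) = tr(a b)*tr(a b a b) - tr(a^-1 b^-1)   [split at repeated a] = z^3 - 3*z
use: tr(b a b a b a^-1) = tr(b a b a b)*tr(a) - tr(b a b a b a) = x*y*z^2 - x^2*z - z^3 - x*y + 3*z
use: tr(b^2 a b a b) = tr(b)*tr(b a b a b) - tr(b a b a) = y^2*z^2 - x*y*z - y^2 - z^2 + 2
tr(b a b) = tr(b)*tr(a b) - tr(a) = y*z - x
apply: tr(a b a b a) = tr(a)*tr(b a b a) - tr(b a b) = x*z^2 - y*z - x
tr(b^2 a b a b a) = tr(b)*tr(a b a b a b) - tr(a b a b a) = y*z^3 - x*z^2 - 2*y*z + x
apply: tr(b a b a b a^-1 b) = tr(b^2 a b a b)*tr(a) - tr(b^2 a b a b a) = x*y^2*z^2 - x^2*y*z - y*z^3 - x*y^2 + 2*y*z + x
assemble the triple (tr(r) - 2; tr(r a) - x; tr(r b) - y)

x*y*z^2 - x^2*z - z^3 - x*y + 3*z - 2; y*z^2 - x*z - x - y; x*y^2*z^2 - x^2*y*z - y*z^3 - x*y^2 + 2*y*z + x - y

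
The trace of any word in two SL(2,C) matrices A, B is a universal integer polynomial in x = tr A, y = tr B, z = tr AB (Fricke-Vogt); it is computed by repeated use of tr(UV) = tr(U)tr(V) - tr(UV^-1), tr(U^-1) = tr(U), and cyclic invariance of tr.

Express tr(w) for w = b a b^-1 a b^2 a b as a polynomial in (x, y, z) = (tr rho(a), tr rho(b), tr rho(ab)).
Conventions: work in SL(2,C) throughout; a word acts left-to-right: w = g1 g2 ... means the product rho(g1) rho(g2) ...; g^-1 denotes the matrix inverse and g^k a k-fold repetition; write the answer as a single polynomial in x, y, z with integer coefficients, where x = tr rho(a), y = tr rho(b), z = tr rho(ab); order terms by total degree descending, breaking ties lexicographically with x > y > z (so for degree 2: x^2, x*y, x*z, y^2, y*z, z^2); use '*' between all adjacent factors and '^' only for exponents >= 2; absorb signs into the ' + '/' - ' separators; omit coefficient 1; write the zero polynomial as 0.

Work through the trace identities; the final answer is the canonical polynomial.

use: tr(b a b a) = tr(a b) tr(a b) - tr(1)  (split on a) = z^2 - 2
tr(b a b) = tr(b) tr(a b) - tr(a)  (reduce the b square) = y*z - x
tr(a^2 b a b) = tr(a) tr(b a b a) - tr(b a b)  (reduce the a square) = x*z^2 - y*z - x
tr(b a^2) = tr(a) tr(b a) - tr(b)  (reduce the a square) = x*z - y
tr(a^2 b a) = tr(a) tr(b a^2) - tr(b a)  (reduce the a square) = x^2*z - x*y - z
tr(a b^2 a^2 b) = tr(b) tr(a^2 b a b) - tr(a^2 b a)  (reduce the b square) = x*y*z^2 - x^2*z - y^2*z + z
apply: tr(b^2) = tr(b) tr(b) - tr(1)  (reduce the b square) = y^2 - 2
tr(a b^2 a) = tr(a) tr(b^2 a) - tr(b^2)  (reduce the a square) = x*y*z - x^2 - y^2 + 2
tr(a b^2 a^2) = tr(a) tr(a b^2 a) - tr(a b^2)  (reduce the a square) = x^2*y*z - x^3 - x*y^2 - y*z + 3*x
tr(a b^2 a b^2 a) = tr(b) tr(a b^2 a^2 b) - tr(a b^2 a^2)  (reduce the b square) = x*y^2*z^2 - 2*x^2*y*z - y^3*z + x^3 + x*y^2 + 2*y*z - 3*x
apply: tr(a b a b a b) = tr(a b) tr(a b a b) - tr(a^-1 b^-1)  (split on a) = z^3 - 3*z
use: tr(a b^2 a b a b) = tr(b) tr(a b a b a b) - tr(a b a b a)  (reduce the b square) = y*z^3 - x*z^2 - 2*y*z + x
use: tr(a b^2 a b a) = tr(b) tr(a b a^2 b) - tr(a b a^2)  (reduce the b square) = x*y*z^2 - x^2*z - y^2*z + z
tr(a b^2 a b^2 a b) = tr(b) tr(a b^2 a b a b) - tr(a b^2 a b a)  (reduce the b square) = y^2*z^3 - 2*x*y*z^2 + x^2*z - y^2*z + x*y - z
tr(b a b^-1 a b^2 a b) = tr(a b^2 a b^2 a) tr(b) - tr(a b^2 a b^2 a b)  (eliminate b^-1) = x*y^3*z^2 - 2*x^2*y^2*z - y^4*z - y^2*z^3 + x^3*y + x*y^3 + 2*x*y*z^2 - x^2*z + 3*y^2*z - 4*x*y + z

x*y^3*z^2 - 2*x^2*y^2*z - y^4*z - y^2*z^3 + x^3*y + x*y^3 + 2*x*y*z^2 - x^2*z + 3*y^2*z - 4*x*y + z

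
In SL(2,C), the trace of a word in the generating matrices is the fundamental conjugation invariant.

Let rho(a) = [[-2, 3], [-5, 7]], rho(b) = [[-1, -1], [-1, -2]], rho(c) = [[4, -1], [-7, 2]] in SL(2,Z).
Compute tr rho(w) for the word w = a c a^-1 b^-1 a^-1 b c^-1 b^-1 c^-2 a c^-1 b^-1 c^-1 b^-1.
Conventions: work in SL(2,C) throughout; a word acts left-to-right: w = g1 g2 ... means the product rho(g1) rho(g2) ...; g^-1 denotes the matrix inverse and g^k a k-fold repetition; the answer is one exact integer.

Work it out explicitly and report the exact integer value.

rho(a) = [[-2, 3], [-5, 7]]
... * rho(c) = [[4, -1], [-7, 2]]  ->  [[-29, 8], [-69, 19]]
... * rho(a^-1) = [[7, -3], [5, -2]]  ->  [[-163, 71], [-388, 169]]
... * rho(b^-1) = [[-2, 1], [1, -1]]  ->  [[397, -234], [945, -557]]
... * rho(a^-1) = [[7, -3], [5, -2]]  ->  [[1609, -723], [3830, -1721]]
... * rho(b) = [[-1, -1], [-1, -2]]  ->  [[-886, -163], [-2109, -388]]
... * rho(c^-1) = [[2, 1], [7, 4]]  ->  [[-2913, -1538], [-6934, -3661]]
... * rho(b^-1) = [[-2, 1], [1, -1]]  ->  [[4288, -1375], [10207, -3273]]
... * rho(c^-1) = [[2, 1], [7, 4]]  ->  [[-1049, -1212], [-2497, -2885]]
... * rho(c^-1) = [[2, 1], [7, 4]]  ->  [[-10582, -5897], [-25189, -14037]]
... * rho(a) = [[-2, 3], [-5, 7]]  ->  [[50649, -73025], [120563, -173826]]
... * rho(c^-1) = [[2, 1], [7, 4]]  ->  [[-409877, -241451], [-975656, -574741]]
... * rho(b^-1) = [[-2, 1], [1, -1]]  ->  [[578303, -168426], [1376571, -400915]]
... * rho(c^-1) = [[2, 1], [7, 4]]  ->  [[-22376, -95401], [-53263, -227089]]
... * rho(b^-1) = [[-2, 1], [1, -1]]  ->  [[-50649, 73025], [-120563, 173826]]
tr = -50649 + 173826 = 123177

123177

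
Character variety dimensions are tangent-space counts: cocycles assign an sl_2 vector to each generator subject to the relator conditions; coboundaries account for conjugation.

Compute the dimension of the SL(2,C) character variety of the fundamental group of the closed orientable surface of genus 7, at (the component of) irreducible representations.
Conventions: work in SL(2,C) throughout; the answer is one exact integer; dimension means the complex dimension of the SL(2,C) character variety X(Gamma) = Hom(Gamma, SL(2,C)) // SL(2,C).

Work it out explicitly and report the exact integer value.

36

Gamma = pi_1(Sigma_7) = < a_1, b_1, ..., a_7, b_7 | prod [a_i, b_i] > has 2g = 14 generators and 1 relator.
Before the relator condition, cocycle space has dim 3*14 = 42.
H^2 = coker(d_2) is dual to H^0 = 0 at irreducible rho (Poincare duality), so d_2 is onto: dim Z^1 = 39.
Coboundaries contribute dim B^1 = 3 (injective at irreducible rho).
dim H^1 = 39 - 3 = 36 = dim X.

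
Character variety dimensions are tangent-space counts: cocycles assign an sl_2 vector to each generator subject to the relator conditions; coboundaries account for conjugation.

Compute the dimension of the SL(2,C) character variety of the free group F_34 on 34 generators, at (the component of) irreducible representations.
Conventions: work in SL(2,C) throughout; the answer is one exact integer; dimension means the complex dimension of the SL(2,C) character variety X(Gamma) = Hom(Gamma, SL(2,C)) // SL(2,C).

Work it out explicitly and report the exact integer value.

Gamma = F_34 has 34 generators and no relators.
So Z^1 = (sl_2)^34 in full: dim Z^1 = 102.
dim B^1 = 3: the coboundary map is injective because an irreducible image has centralizer 0 in sl_2.
dim X = dim H^1 = dim Z^1 - dim B^1 = 102 - 3 = 99.

99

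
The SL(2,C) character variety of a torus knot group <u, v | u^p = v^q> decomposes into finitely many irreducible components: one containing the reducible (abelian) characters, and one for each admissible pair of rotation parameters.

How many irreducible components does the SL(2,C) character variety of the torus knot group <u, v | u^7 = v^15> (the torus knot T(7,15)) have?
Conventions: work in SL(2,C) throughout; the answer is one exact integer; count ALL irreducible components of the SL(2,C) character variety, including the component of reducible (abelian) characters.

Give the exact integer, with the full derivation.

43

In the torus knot group T(7,15), u^7 = v^15 is central, so an irreducible representation sends it to +I or -I (Schur).
On an irreducible component, tr(u) is locked at 2*cos(pi*alpha/7) for some alpha in 1..6, and tr(v) at 2*cos(pi*beta/15) for some beta in 1..14.
u^7 = (-1)^alpha I and v^15 = (-1)^beta I must agree, so alpha and beta have equal parity.
count pairs: odd alpha (3 choices) x odd beta (7), plus even alpha (3) x even beta (7): 3*7 + 3*7 = 42.
That is 42 components of irreducible characters, and with the reducible (abelian) component the total is 43.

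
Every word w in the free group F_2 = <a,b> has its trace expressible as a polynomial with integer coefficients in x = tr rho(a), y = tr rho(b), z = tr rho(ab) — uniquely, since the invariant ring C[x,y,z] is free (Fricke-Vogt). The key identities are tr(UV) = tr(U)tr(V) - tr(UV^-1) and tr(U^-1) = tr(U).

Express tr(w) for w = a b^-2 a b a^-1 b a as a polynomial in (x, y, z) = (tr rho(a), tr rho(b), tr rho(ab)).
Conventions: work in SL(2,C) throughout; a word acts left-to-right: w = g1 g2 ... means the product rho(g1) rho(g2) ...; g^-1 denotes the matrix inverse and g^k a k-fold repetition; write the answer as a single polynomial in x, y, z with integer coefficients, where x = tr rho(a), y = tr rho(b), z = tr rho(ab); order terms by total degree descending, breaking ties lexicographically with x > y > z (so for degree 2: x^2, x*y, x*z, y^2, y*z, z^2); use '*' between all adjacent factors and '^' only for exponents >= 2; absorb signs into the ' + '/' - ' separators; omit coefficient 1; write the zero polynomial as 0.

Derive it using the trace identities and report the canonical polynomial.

apply: trace(a^2 b) = trace(a) trace(b a) - trace(b) = x*z - y
trace(a^2) = trace(a) trace(a) - trace(1) = x^2 - 2
trace(b^2 a^2) = trace(b) trace(a^2 b) - trace(a^2) = x*y*z - x^2 - y^2 + 2
trace(b^2 a) = trace(b) trace(a b) - trace(a) = y*z - x
use: trace(a b^2 a^2) = trace(a) trace(b^2 a^2) - trace(b^2 a) = x^2*y*z - x^3 - x*y^2 - y*z + 3*x
use: trace(b a b a) = trace(b a) trace(b a) - trace(1)   [split at repeated b] = z^2 - 2
trace(a^2 b a b) = trace(a) trace(b a b a) - trace(b a b) = x*z^2 - y*z - x
trace(a^2 b a) = trace(a) trace(a b a) - trace(a b) = x^2*z - x*y - z
apply: trace(a b^2 a^2 b) = trace(b) trace(a^2 b a b) - trace(a^2 b a) = x*y*z^2 - x^2*z - y^2*z + z
apply: trace(b^-1 a b^2 a^2) = trace(a b^2 a^2) trace(b) - trace(a b^2 a^2 b) = x^2*y^2*z - x^3*y - x*y^3 - x*y*z^2 + x^2*z + 3*x*y - z
use: trace(b a^2 b^-2 a b) = trace(b^-1 a b^2 a^2) trace(b) - trace(b^-1 a b^2 a^2 b) = x^2*y^3*z - x^3*y^2 - x*y^4 - x*y^2*z^2 + x^3 + 4*x*y^2 - 3*x
use: trace(a b a b a^2) = trace(a) trace(a b a b a) - trace(a b a b) = x^2*z^2 - x*y*z - x^2 - z^2 + 2
trace(b a b a b a) = trace(a b) trace(a b a b) - trace(a^-1 b^-1)   [split at repeated a] = z^3 - 3*z
apply: trace(b a b a b) = trace(b) trace(a b a b) - trace(a b a) = y*z^2 - x*z - y
apply: trace(a b a b a^2 b) = trace(a) trace(b a b a b a) - trace(b a b a b) = x*z^3 - y*z^2 - 2*x*z + y
apply: trace(b^-1 a b a b a^2) = trace(a b a b a^2) trace(b) - trace(a b a b a^2 b) = x^2*y*z^2 - x*y^2*z - x*z^3 - x^2*y + 2*x*z + y
trace(b a^2 b^-2 a b a) = trace(b^-1 a b a b a^2) trace(b) - trace(b^-1 a b a b a^2 b) = x^2*y^2*z^2 - x*y^3*z - x*y*z^3 - x^2*y^2 - x^2*z^2 + 3*x*y*z + x^2 + y^2 + z^2 - 2
use: trace(a b^-2 a b a^-1 b a) = trace(b a^2 b^-2 a b) trace(a) - trace(b a^2 b^-2 a b a) = x^3*y^3*z - x^4*y^2 - x^2*y^4 - 2*x^2*y^2*z^2 + x*y^3*z + x*y*z^3 + x^4 + 5*x^2*y^2 + x^2*z^2 - 3*x*y*z - 4*x^2 - y^2 - z^2 + 2

x^3*y^3*z - x^4*y^2 - x^2*y^4 - 2*x^2*y^2*z^2 + x*y^3*z + x*y*z^3 + x^4 + 5*x^2*y^2 + x^2*z^2 - 3*x*y*z - 4*x^2 - y^2 - z^2 + 2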